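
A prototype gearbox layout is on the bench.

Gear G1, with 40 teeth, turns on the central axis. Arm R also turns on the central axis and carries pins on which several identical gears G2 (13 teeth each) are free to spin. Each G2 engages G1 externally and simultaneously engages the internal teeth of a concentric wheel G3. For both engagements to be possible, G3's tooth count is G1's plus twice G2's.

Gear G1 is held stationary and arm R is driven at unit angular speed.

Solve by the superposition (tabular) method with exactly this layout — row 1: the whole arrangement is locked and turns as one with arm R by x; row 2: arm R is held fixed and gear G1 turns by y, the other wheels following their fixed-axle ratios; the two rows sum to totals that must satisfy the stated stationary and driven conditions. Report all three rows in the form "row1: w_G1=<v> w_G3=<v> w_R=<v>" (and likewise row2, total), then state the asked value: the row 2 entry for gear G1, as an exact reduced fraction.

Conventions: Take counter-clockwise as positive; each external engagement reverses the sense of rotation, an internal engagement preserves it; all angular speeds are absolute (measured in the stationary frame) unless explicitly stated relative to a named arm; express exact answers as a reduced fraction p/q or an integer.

class = planetary set [G3 = 40+2·13 = 66; Willis about the carrier]
row 1 (train locked, turned with arm): all members turn x
superposition row 2 [arm held]: sun y, ring −(40/66)·y, arm 0
boundary: total ω_sun = x + y = 0 and total ω_arm = x = 1  ⇒  y = -1, x = 1
row 2 ring = −(40/66)·(-1) = 20/33
totals (row 1 + row 2): sun 1 + (-1) = 0, ring 1 + 20/33 = 53/33, arm 1 + 0 = 1
asked cell (row2, sun) = -1

row1: w_G1=1 w_G3=1 w_R=1
row2: w_G1=-1 w_G3=20/33 w_R=0
total: w_G1=0 w_G3=53/33 w_R=1
asked value: -1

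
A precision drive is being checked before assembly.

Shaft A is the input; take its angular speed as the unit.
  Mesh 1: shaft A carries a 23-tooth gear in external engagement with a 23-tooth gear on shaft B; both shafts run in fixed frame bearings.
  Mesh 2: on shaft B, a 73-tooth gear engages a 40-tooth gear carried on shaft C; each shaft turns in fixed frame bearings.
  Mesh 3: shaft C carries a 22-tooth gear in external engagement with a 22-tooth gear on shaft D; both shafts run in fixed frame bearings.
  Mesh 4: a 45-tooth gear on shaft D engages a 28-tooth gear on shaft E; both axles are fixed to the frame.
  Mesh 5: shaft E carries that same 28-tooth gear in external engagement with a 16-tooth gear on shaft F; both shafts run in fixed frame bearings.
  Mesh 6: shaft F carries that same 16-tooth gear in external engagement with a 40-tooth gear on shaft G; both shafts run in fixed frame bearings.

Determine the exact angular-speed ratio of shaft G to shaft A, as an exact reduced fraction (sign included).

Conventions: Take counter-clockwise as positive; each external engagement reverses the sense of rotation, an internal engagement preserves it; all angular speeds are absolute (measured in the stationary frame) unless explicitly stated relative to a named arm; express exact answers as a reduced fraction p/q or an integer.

657/320

class = fixed-axis compound train [6 meshes; 6 ratios multiply, 6 sense flips]
mesh 1 [23T→23T]: running ratio 1, sense −
mesh 2 [73T→40T]: running ratio 73/40, sense +
mesh 3 [22T→22T]: running ratio 73/40, sense −
mesh 4 [45T→28T]: running ratio 657/224, sense +
mesh 5 [28T→16T]: running ratio 657/128, sense −
mesh 6 [16T→40T]: running ratio 657/320, sense +
ω_out/ω_in = 657/320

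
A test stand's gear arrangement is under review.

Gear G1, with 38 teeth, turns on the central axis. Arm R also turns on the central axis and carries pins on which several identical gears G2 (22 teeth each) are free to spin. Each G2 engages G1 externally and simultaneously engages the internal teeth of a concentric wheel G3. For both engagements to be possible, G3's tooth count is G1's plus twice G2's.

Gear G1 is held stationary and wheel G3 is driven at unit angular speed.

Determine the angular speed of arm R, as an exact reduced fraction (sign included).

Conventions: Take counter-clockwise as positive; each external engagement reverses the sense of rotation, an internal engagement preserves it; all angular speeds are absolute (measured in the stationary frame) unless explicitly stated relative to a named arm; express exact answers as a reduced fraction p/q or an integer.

41/60

topology: planetary set — G1 38T / G2 22T / G3 82T, arm = carrier (Willis)
ring teeth: 38 + 2·22 = 82
38(ω_sun−ω_arm) = −82(ω_ring−ω_arm),  ω_sun = 0, ω_ring = 1
38(0−ω_arm) = −82(1−ω_arm)  ⇒  120·ω_arm = 82  ⇒  ω_arm = 41/60
exact speed ratio = 41/60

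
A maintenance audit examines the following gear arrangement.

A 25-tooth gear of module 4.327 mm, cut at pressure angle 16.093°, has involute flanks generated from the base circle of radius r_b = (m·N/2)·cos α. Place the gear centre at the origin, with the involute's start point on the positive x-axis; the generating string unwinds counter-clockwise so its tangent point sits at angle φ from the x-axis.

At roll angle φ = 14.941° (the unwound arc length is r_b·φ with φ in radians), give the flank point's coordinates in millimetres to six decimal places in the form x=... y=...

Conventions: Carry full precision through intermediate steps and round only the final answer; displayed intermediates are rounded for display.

x=53.704982 y=0.305091

class = single-mesh tooth geometry [base-circle involute, m = 4.327, 25T]
pitch radius r_p = m·N/2 = 4.327·25/2 = 54.087500
base radius r_b = r_p·cos α = 54.087500·cos 16.093° = 51.967975
roll angle φ = 14.941° = 0.26076964 rad
x = r_b·(cos φ + φ·sin φ) = 53.704982
y = r_b·(sin φ − φ·cos φ) = 0.305091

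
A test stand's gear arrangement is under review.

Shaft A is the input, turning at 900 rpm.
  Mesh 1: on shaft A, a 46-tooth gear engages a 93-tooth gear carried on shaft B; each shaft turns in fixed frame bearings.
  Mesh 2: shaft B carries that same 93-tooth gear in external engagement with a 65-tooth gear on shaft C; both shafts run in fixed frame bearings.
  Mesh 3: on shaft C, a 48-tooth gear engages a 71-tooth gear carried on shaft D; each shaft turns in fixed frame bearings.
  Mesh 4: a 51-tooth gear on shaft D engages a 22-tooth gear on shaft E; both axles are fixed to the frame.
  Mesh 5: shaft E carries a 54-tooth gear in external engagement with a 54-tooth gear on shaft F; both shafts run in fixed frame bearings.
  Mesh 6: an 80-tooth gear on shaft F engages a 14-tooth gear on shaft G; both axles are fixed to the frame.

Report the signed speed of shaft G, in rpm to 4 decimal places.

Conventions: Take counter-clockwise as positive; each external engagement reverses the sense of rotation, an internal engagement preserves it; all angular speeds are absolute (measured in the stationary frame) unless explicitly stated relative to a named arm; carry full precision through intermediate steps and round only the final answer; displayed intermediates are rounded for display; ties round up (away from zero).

recognized (7 fixed axles, 6 meshes): fixed-axis compound train
mesh 1 [46T→93T]: ω = 900.0000×46/93 = 445.1613 rpm, sense flips to −
mesh 2 [93T→65T]: ω = 445.1613×93/65 = 636.9231 rpm, sense flips to +
mesh 3 [48T→71T]: ω = 636.9231×48/71 = 430.5959 rpm, sense flips to −
mesh 4 [51T→22T]: ω = 430.5959×51/22 = 998.1995 rpm, sense flips to +
mesh 5 [54T→54T]: ω = 998.1995×54/54 = 998.1995 rpm, sense flips to −
mesh 6 [80T→14T]: ω = 998.1995×80/14 = 5703.9974 rpm, sense flips to +
signed output speed = +5703.9974 rpm

+5703.9974 rpm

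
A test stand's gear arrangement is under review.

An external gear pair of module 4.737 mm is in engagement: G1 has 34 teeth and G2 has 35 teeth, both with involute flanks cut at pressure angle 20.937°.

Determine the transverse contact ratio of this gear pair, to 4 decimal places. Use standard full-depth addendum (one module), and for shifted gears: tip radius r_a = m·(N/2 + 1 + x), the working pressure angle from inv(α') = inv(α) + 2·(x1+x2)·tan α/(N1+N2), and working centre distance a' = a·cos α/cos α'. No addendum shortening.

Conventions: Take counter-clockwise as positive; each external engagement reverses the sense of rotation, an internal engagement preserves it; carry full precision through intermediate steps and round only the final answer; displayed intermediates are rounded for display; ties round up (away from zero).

1.6419

topology: single-mesh involute geometry — m = 4.737, 34T/35T pair
base radii: r_b1 = 75.211985, r_b2 = 77.424102
tip radii: r_a1 = 85.266000, r_a2 = 87.634500
no profile shift: α' = α, a' = a
action lengths: √(r_a1²−r_b1²) = 40.167749, √(r_a2²−r_b2²) = 41.052576
base pitch p_b = π·m·cos α = 13.899142
CR = (40.167749 + 41.052576 − 163.426500·sin 20.93700°)/13.899142 = 1.641922
contact ratio ≈ 1.6419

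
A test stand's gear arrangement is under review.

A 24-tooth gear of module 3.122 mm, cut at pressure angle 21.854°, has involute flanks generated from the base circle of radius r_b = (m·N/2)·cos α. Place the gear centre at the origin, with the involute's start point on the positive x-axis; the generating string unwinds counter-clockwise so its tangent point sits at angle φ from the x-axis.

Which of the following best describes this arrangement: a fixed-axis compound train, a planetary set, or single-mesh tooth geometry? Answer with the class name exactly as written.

recognized (one wheel, involute flank): single-mesh tooth geometry, m = 3.122, N = 24
classification: single-mesh tooth geometry

single-mesh tooth geometry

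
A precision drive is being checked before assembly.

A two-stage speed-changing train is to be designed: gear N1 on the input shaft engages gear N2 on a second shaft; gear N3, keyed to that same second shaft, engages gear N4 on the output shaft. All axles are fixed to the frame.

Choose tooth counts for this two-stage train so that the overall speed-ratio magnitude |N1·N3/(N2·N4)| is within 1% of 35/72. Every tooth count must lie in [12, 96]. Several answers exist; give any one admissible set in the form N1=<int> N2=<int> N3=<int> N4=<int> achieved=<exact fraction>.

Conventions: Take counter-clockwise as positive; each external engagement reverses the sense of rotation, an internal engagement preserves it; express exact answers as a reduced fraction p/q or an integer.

N1=14 N2=12 N3=15 N4=36 achieved=35/72

2-stage fixed-axis compound train for ratio 35/72
target = 35/72 in lowest terms: an exact hit needs N1·N3 = k·35 and N2·N4 = k·72 for one integer k, every count in [12, 96]; additionally prefer no 1:1 stage (N1 ≠ N2, N3 ≠ N4)
k = 1…5: no 1:1-free in-range split of k·35 and k·72 into factor pairs; take k = 6
k = 6: N1·N3 = 210 = 14·15, N2·N4 = 432 = 12·36
achieved = 14·15/(12·36) = 35/72; |achieved − target| = 0 ≤ 7/1440 ✓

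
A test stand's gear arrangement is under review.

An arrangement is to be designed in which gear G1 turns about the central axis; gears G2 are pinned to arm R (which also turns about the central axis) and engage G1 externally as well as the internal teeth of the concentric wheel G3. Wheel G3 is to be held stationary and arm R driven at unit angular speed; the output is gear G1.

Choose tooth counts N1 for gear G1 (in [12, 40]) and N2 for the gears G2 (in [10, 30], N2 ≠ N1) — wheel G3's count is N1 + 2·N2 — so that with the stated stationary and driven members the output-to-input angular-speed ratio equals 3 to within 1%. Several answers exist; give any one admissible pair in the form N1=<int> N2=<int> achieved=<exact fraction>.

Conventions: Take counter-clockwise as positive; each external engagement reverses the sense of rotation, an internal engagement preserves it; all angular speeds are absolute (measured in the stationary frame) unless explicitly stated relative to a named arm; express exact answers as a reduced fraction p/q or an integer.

topology: planetary set — design target 3, arm = carrier (Willis)
Willis with ω_ring = 0: ω_sun/ω_arm = (N1+N3)/N1; set equal to 3  ⇒  N3/N1 = 3 − 1 = 2
N3 = N1 + 2·N2  ⇒  N2/N1 = (N3/N1 − 1)/2 = (2 − 1)/2 = 1/2
smallest multiple with N1 ≥ 12 and N2 ≥ 10: k = 10  ⇒  N1 = 10·2 = 20, N2 = 10·1 = 10 (N1 ≤ 40, N2 ≤ 30, N2 ≠ N1 ✓), N3 = 20 + 2·10 = 40
check: (N1+N3)/N1 with N1 = 20, N3 = 40 gives 3; |achieved − target| = 0 ≤ 3/100 ✓

N1=20 N2=10 achieved=3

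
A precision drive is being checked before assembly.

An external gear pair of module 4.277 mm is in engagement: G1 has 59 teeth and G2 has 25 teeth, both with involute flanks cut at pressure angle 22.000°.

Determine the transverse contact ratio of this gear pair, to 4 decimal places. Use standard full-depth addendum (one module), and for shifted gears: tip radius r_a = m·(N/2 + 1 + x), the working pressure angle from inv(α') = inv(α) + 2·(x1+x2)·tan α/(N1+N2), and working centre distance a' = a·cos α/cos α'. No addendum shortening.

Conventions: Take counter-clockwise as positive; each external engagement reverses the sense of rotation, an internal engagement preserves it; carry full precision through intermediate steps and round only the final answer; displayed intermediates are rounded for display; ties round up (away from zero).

single-mesh involute tooth geometry (59T engaging 25T at module 4.277)
base radii: r_b1 = 116.984178, r_b2 = 49.569567
tip radii: r_a1 = 130.448500, r_a2 = 57.739500
no profile shift: α' = α, a' = a
action lengths: √(r_a1²−r_b1²) = 57.719263, √(r_a2²−r_b2²) = 29.609254
base pitch p_b = π·m·cos α = 12.458191
CR = (57.719263 + 29.609254 − 179.634000·sin 22.00000°)/12.458191 = 1.608294
contact ratio ≈ 1.6083

1.6083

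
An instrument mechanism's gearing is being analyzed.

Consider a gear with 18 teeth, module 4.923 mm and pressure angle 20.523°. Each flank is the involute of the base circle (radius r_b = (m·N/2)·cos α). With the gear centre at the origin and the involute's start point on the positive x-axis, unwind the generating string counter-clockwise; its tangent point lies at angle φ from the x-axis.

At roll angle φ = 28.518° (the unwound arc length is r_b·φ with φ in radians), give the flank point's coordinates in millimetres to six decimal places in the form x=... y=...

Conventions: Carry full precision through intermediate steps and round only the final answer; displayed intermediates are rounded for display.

topology: single-mesh involute geometry — m = 4.923, N = 18
pitch radius r_p = m·N/2 = 4.923·18/2 = 44.307000
base radius r_b = r_p·cos α = 44.307000·cos 20.523° = 41.494903
roll angle φ = 28.518° = 0.49773300 rad
x = r_b·(cos φ + φ·sin φ) = 46.320852
y = r_b·(sin φ − φ·cos φ) = 1.663663

x=46.320852 y=1.663663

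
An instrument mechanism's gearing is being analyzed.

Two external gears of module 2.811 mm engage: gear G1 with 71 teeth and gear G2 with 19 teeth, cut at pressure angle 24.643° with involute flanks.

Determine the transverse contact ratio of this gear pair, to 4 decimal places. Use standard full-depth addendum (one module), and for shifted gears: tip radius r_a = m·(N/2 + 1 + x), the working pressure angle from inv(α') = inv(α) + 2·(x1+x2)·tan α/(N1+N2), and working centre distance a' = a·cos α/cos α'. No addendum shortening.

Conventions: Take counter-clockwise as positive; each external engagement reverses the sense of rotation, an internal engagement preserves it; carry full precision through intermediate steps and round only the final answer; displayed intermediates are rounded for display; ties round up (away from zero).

recognized (one external pair, fixed centres): single-mesh tooth geometry, m = 2.811, N1 = 71, N2 = 19
base radii: r_b1 = 90.701924, r_b2 = 24.272346
tip radii: r_a1 = 102.601500, r_a2 = 29.515500
no profile shift: α' = α, a' = a
action lengths: √(r_a1²−r_b1²) = 47.960700, √(r_a2²−r_b2²) = 16.793390
base pitch p_b = π·m·cos α = 8.026718
CR = (47.960700 + 16.793390 − 126.495000·sin 24.64300°)/8.026718 = 1.496296
contact ratio ≈ 1.4963

1.4963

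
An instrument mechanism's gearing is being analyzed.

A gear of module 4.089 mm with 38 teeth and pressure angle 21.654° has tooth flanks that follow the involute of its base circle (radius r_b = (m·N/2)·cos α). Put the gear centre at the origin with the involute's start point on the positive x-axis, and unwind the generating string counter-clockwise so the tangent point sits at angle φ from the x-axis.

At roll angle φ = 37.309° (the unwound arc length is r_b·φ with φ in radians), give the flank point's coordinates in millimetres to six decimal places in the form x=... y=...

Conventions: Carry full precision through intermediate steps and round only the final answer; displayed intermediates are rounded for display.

x=85.932040 y=6.368115

single-mesh involute tooth geometry (38T wheel at module 4.089)
pitch radius r_p = m·N/2 = 4.089·38/2 = 77.691000
base radius r_b = r_p·cos α = 77.691000·cos 21.654° = 72.208278
roll angle φ = 37.309° = 0.65116489 rad
x = r_b·(cos φ + φ·sin φ) = 85.932040
y = r_b·(sin φ − φ·cos φ) = 6.368115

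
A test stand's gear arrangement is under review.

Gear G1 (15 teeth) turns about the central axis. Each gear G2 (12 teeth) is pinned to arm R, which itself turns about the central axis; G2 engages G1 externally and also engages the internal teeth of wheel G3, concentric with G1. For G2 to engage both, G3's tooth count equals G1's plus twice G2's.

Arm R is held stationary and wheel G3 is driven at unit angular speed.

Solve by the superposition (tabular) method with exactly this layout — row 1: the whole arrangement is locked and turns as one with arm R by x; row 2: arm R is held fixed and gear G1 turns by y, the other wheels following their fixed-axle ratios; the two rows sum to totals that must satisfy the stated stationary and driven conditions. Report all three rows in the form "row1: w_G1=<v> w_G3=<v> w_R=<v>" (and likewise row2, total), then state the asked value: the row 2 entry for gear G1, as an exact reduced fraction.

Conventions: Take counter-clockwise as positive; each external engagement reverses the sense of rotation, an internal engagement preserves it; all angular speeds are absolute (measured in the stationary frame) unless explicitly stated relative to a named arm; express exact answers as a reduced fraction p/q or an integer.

recognized (axles ride arm R): planetary set, 15/12/39 teeth
row 1: whole set turns with the arm by x
superposition row 2 [arm held]: sun y, ring −(15/39)·y, arm 0
boundary: total ω_arm = x = 0 and total ω_ring = x − (15/39)·y = 1  ⇒  y = -13/5, x = 0
row 2 ring = −(15/39)·(-13/5) = 1
totals (row 1 + row 2): sun 0 + (-13/5) = -13/5, ring 0 + 1 = 1, arm 0 + 0 = 0
asked cell (row2, sun) = -13/5

row1: w_G1=0 w_G3=0 w_R=0
row2: w_G1=-13/5 w_G3=1 w_R=0
total: w_G1=-13/5 w_G3=1 w_R=0
asked value: -13/5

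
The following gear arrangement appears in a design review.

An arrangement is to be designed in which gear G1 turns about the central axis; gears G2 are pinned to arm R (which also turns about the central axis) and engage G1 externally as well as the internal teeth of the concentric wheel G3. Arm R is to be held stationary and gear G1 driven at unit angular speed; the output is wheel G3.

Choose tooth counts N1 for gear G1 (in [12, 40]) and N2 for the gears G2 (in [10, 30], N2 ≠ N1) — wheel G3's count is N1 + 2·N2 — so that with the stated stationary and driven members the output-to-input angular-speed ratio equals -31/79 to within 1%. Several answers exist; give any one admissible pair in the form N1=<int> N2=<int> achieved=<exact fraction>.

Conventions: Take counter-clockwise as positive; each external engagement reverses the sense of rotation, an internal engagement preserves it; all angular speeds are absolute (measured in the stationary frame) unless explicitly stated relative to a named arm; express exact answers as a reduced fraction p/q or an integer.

N1=31 N2=24 achieved=-31/79

class = planetary set [ratio -31/79 wanted; Willis about the carrier]
Willis with ω_arm = 0: ω_ring/ω_sun = −N1/N3; set equal to -31/79  ⇒  N3/N1 = −1/(-31/79) = 79/31
N3 = N1 + 2·N2  ⇒  N2/N1 = (N3/N1 − 1)/2 = (79/31 − 1)/2 = 24/31
smallest multiple with N1 ≥ 12 and N2 ≥ 10: k = 1  ⇒  N1 = 1·31 = 31, N2 = 1·24 = 24 (N1 ≤ 40, N2 ≤ 30, N2 ≠ N1 ✓), N3 = 31 + 2·24 = 79
check: −N1/N3 with N1 = 31, N3 = 79 gives -31/79; |achieved − target| = 0 ≤ 31/7900 ✓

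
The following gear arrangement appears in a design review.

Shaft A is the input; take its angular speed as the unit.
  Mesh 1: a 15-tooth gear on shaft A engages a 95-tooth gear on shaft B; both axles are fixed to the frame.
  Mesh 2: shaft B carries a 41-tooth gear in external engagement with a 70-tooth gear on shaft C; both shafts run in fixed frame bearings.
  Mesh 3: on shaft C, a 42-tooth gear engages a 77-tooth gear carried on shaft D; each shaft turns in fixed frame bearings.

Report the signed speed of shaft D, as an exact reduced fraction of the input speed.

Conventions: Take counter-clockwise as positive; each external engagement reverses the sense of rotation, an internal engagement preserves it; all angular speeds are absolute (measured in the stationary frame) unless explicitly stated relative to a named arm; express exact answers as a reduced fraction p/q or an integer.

-369/7315

3-mesh fixed-axis compound train (all bearings frame-fixed)
mesh 1 [15T→95T]: |ω|/ω_in = 1×15/95 = 3/19, sense flips to −
mesh 2 [41T→70T]: |ω|/ω_in = (3/19)×41/70 = 123/1330, sense flips to +
mesh 3 [42T→77T]: |ω|/ω_in = (123/1330)×42/77 = 369/7315, sense flips to −
signed output speed (× input speed) = -369/7315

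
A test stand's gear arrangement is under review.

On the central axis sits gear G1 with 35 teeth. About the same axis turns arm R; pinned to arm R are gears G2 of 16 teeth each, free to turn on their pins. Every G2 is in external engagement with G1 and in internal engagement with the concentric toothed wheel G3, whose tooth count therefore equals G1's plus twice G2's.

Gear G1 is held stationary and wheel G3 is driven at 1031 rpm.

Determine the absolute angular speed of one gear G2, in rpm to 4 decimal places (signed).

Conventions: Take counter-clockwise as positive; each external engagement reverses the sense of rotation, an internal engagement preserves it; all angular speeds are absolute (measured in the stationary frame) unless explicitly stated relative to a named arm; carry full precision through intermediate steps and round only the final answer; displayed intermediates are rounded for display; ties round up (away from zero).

+2158.6563 rpm

class = planetary set [G3 = 35+2·16 = 67; Willis about the carrier]
normalise by the input: solve with ω_ring = 1, then scale by 1031 rpm
ring teeth: 35 + 2·16 = 67
35(ω_sun−ω_arm) = −67(ω_ring−ω_arm),  ω_sun = 0, ω_ring = 1
35(0−ω_arm) = −67(1−ω_arm)  ⇒  102·ω_arm = 67  ⇒  ω_arm = 67/102
sun–planet mesh: 35·(0−67/102) = −16·(ω_p−ω_arm)  ⇒  ω_p−ω_arm = 2345/1632
ω_p = 67/102 + 2345/1632 = 67/32
scale: ω_p = 67/32 × 1031 rpm = +2158.6563 rpm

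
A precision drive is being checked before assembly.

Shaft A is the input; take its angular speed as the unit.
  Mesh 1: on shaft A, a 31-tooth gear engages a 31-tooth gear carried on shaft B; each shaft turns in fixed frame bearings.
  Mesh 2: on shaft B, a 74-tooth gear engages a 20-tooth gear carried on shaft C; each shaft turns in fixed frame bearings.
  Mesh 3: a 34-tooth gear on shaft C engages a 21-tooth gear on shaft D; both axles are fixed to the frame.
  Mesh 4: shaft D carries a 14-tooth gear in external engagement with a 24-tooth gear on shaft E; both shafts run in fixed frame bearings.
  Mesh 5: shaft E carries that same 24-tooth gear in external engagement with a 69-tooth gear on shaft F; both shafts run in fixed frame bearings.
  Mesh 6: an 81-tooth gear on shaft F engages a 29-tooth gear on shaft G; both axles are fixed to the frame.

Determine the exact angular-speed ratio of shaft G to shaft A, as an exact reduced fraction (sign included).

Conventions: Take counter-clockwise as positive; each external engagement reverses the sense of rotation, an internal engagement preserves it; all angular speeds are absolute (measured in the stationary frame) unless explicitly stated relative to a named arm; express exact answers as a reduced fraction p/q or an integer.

class = fixed-axis compound train [6 meshes; 6 ratios multiply, 6 sense flips]
mesh 1 [31T→31T]: running ratio 1, sense −
mesh 2 [74T→20T]: running ratio 37/10, sense +
mesh 3 [34T→21T]: running ratio 629/105, sense −
mesh 4 [14T→24T]: running ratio 629/180, sense +
mesh 5 [24T→69T]: running ratio 1258/1035, sense −
mesh 6 [81T→29T]: running ratio 11322/3335, sense +
ω_out/ω_in = 11322/3335

11322/3335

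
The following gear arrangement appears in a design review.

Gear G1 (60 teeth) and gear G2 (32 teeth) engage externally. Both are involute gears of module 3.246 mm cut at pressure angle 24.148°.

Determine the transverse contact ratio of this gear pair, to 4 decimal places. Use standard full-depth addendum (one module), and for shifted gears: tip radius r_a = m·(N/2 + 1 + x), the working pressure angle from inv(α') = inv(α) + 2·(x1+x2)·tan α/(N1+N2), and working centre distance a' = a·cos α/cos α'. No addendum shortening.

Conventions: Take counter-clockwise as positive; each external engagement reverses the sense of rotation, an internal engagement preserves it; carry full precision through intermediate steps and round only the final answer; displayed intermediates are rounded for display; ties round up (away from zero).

recognized (one external pair, fixed centres): single-mesh tooth geometry, m = 3.246, N1 = 60, N2 = 32
base radii: r_b1 = 88.858449, r_b2 = 47.391173
tip radii: r_a1 = 100.626000, r_a2 = 55.182000
no profile shift: α' = α, a' = a
action lengths: √(r_a1²−r_b1²) = 47.220418, √(r_a2²−r_b2²) = 28.268885
base pitch p_b = π·m·cos α = 9.305235
CR = (47.220418 + 28.268885 − 149.316000·sin 24.14800°)/9.305235 = 1.548039
contact ratio ≈ 1.5480

1.5480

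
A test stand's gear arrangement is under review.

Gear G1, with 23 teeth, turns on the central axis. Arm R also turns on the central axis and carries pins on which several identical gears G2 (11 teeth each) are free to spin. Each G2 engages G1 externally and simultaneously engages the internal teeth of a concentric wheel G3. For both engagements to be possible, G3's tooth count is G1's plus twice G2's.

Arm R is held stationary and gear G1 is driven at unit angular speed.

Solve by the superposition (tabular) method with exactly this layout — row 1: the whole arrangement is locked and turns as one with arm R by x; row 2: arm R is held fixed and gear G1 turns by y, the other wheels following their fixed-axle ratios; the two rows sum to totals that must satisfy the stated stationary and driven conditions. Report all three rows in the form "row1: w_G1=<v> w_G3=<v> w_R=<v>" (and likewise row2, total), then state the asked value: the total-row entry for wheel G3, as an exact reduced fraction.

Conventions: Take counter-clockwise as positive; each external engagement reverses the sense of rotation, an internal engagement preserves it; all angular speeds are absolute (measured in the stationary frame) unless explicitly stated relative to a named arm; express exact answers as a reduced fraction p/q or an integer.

class = planetary set [G3 = 23+2·11 = 45; Willis about the carrier]
row 1 (train locked, turned with arm): all members turn x
row 2 — arm fixed, fixed-axis ratios: sun y, ring −(23/45)·y, arm 0
boundary: total ω_arm = x = 0 and total ω_sun = x + y = 1  ⇒  y = 1, x = 0
row 2 ring = −(23/45)·1 = -23/45
totals (row 1 + row 2): sun 0 + 1 = 1, ring 0 + (-23/45) = -23/45, arm 0 + 0 = 0
asked cell (total, ring) = -23/45

row1: w_G1=0 w_G3=0 w_R=0
row2: w_G1=1 w_G3=-23/45 w_R=0
total: w_G1=1 w_G3=-23/45 w_R=0
asked value: -23/45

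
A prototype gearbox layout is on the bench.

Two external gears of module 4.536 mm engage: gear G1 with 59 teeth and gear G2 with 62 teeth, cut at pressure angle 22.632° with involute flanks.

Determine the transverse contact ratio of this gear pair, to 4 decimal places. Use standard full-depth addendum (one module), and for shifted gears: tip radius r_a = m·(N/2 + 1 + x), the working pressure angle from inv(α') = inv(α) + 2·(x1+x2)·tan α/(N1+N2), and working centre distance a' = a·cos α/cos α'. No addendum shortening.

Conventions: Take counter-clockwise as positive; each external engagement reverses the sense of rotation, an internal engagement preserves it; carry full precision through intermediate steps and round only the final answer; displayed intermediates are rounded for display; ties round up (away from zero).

1.6520

single-mesh involute tooth geometry (59T engaging 62T at module 4.536)
base radii: r_b1 = 123.507866, r_b2 = 129.787927
tip radii: r_a1 = 138.348000, r_a2 = 145.152000
no profile shift: α' = α, a' = a
action lengths: √(r_a1²−r_b1²) = 62.337598, √(r_a2²−r_b2²) = 64.993823
base pitch p_b = π·m·cos α = 13.152929
CR = (62.337598 + 64.993823 − 274.428000·sin 22.63200°)/13.152929 = 1.651993
contact ratio ≈ 1.6520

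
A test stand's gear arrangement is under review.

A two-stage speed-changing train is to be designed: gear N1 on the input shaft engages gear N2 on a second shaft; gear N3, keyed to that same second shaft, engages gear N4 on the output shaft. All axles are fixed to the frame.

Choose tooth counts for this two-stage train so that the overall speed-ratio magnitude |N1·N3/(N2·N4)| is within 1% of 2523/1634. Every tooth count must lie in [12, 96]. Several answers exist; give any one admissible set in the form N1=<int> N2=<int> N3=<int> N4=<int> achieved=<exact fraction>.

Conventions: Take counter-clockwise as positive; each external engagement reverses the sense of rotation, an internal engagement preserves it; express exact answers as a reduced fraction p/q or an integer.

2-stage fixed-axis compound train for ratio 2523/1634
target = 2523/1634 in lowest terms: an exact hit needs N1·N3 = k·2523 and N2·N4 = k·1634 for one integer k, every count in [12, 96]; additionally prefer no 1:1 stage (N1 ≠ N2, N3 ≠ N4)
k = 1: N1·N3 = 2523 = 29·87, N2·N4 = 1634 = 19·86
achieved = 29·87/(19·86) = 2523/1634; |achieved − target| = 0 ≤ 2523/163400 ✓

N1=29 N2=19 N3=87 N4=86 achieved=2523/1634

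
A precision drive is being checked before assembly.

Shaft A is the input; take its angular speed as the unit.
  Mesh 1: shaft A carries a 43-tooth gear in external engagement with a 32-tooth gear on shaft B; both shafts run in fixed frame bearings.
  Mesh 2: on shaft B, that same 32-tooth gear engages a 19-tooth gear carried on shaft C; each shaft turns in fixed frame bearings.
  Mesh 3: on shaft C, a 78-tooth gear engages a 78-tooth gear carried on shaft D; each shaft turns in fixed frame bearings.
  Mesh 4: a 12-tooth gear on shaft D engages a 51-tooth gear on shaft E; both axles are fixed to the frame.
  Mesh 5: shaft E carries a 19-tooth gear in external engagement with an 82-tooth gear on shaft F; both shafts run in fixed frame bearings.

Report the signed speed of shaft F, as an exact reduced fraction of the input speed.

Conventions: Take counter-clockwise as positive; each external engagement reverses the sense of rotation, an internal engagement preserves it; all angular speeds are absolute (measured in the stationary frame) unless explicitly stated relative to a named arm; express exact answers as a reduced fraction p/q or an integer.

5-mesh fixed-axis compound train (all bearings frame-fixed)
mesh 1 [43T→32T]: |ω|/ω_in = 1×43/32 = 43/32, sense flips to −
mesh 2 [32T→19T]: |ω|/ω_in = (43/32)×32/19 = 43/19, sense flips to +
mesh 3 [78T→78T]: |ω|/ω_in = (43/19)×78/78 = 43/19, sense flips to −
mesh 4 [12T→51T]: |ω|/ω_in = (43/19)×12/51 = 172/323, sense flips to +
mesh 5 [19T→82T]: |ω|/ω_in = (172/323)×19/82 = 86/697, sense flips to −
signed output speed (× input speed) = -86/697

-86/697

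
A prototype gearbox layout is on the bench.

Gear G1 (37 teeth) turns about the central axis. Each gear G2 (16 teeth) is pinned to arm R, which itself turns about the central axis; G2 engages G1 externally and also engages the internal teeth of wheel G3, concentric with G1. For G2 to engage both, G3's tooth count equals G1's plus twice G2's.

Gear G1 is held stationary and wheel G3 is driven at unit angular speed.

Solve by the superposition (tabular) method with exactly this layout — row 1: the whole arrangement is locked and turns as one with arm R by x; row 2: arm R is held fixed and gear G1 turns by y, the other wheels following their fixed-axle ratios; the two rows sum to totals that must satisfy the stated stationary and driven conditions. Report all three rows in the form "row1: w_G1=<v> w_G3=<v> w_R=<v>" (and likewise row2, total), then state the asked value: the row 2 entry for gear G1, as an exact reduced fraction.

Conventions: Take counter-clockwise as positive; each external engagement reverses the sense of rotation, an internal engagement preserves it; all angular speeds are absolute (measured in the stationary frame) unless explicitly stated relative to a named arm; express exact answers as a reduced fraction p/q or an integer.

class = planetary set [G3 = 37+2·16 = 69; Willis about the carrier]
row 1 (train locked, turned with arm): all members turn x
superposition row 2 [arm held]: sun y, ring −(37/69)·y, arm 0
boundary: total ω_sun = x + y = 0 and total ω_ring = x − (37/69)·y = 1  ⇒  y = -69/106, x = 69/106
row 2 ring = −(37/69)·(-69/106) = 37/106
totals (row 1 + row 2): sun 69/106 + (-69/106) = 0, ring 69/106 + 37/106 = 1, arm 69/106 + 0 = 69/106
asked cell (row2, sun) = -69/106

row1: w_G1=69/106 w_G3=69/106 w_R=69/106
row2: w_G1=-69/106 w_G3=37/106 w_R=0
total: w_G1=0 w_G3=1 w_R=69/106
asked value: -69/106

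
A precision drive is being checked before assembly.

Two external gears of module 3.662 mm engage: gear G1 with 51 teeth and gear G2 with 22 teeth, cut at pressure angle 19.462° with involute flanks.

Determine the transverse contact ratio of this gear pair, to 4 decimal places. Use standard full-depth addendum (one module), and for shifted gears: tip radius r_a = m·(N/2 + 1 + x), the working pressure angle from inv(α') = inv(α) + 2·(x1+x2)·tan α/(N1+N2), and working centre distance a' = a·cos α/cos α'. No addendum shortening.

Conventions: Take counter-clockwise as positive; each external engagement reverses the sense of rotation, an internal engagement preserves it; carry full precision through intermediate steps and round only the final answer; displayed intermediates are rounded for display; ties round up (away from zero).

single-mesh involute tooth geometry (51T engaging 22T at module 3.662)
base radii: r_b1 = 88.045459, r_b2 = 37.980394
tip radii: r_a1 = 97.043000, r_a2 = 43.944000
no profile shift: α' = α, a' = a
action lengths: √(r_a1²−r_b1²) = 40.808589, √(r_a2²−r_b2²) = 22.103502
base pitch p_b = π·m·cos α = 10.847175
CR = (40.808589 + 22.103502 − 133.663000·sin 19.46200°)/10.847175 = 1.694270
contact ratio ≈ 1.6943

1.6943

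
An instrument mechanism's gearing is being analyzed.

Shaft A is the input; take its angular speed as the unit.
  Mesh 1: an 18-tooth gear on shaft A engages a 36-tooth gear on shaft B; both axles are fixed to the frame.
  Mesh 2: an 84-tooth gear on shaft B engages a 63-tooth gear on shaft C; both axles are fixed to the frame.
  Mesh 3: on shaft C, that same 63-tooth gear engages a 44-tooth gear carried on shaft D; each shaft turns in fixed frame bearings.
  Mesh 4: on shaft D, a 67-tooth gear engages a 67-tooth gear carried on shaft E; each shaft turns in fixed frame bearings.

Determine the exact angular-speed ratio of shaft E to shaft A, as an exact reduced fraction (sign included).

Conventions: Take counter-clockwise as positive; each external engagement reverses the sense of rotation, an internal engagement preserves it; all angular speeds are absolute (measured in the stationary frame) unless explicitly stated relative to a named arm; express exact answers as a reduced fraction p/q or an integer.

21/22

class = fixed-axis compound train [4 meshes; 4 ratios multiply, 4 sense flips]
mesh 1 [18T→36T]: running ratio 1/2, sense −
mesh 2 [84T→63T]: running ratio 2/3, sense +
mesh 3 [63T→44T]: running ratio 21/22, sense −
mesh 4 [67T→67T]: running ratio 21/22, sense +
ω_out/ω_in = 21/22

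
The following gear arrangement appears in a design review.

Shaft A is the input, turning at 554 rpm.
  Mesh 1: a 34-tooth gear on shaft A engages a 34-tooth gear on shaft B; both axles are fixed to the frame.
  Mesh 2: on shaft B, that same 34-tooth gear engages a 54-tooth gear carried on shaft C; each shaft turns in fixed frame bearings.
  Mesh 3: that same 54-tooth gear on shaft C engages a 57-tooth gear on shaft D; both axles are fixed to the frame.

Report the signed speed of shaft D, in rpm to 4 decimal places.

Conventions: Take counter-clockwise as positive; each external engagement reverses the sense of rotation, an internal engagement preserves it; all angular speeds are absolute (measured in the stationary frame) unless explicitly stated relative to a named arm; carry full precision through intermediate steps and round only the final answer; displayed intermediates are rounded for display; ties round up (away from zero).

class = fixed-axis compound train [3 meshes; 3 ratios multiply, 3 sense flips]
mesh 1 [34T→34T]: ω = 554.0000×34/34 = 554.0000 rpm, sense flips to −
mesh 2 [34T→54T]: ω = 554.0000×34/54 = 348.8148 rpm, sense flips to +
mesh 3 [54T→57T]: ω = 348.8148×54/57 = 330.4561 rpm, sense flips to −
signed output speed = -330.4561 rpm

-330.4561 rpm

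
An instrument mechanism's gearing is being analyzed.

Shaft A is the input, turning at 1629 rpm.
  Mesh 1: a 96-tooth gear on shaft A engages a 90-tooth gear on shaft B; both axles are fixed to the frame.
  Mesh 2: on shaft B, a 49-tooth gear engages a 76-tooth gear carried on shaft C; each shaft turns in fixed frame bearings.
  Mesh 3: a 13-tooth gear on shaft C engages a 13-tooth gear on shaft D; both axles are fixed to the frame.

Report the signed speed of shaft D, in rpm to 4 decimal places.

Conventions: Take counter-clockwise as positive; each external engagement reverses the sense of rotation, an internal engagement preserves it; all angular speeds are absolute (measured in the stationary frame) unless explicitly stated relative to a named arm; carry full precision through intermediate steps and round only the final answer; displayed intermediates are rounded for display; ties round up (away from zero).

-1120.2947 rpm

3-mesh fixed-axis compound train (all bearings frame-fixed)
mesh 1 [96T→90T]: ω = 1629.0000×96/90 = 1737.6000 rpm, sense flips to −
mesh 2 [49T→76T]: ω = 1737.6000×49/76 = 1120.2947 rpm, sense flips to +
mesh 3 [13T→13T]: ω = 1120.2947×13/13 = 1120.2947 rpm, sense flips to −
signed output speed = -1120.2947 rpm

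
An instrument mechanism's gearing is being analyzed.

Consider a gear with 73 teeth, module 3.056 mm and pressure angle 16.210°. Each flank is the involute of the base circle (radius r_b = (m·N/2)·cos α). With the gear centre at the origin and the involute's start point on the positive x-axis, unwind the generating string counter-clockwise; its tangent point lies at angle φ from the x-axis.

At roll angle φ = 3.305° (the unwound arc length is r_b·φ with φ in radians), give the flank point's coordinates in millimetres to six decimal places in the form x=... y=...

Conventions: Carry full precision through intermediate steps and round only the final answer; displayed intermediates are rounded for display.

class = single-mesh tooth geometry [base-circle involute, m = 3.056, 73T]
pitch radius r_p = m·N/2 = 3.056·73/2 = 111.544000
base radius r_b = r_p·cos α = 111.544000·cos 16.210° = 107.109566
roll angle φ = 3.305° = 0.05768313 rad
x = r_b·(cos φ + φ·sin φ) = 107.287613
y = r_b·(sin φ − φ·cos φ) = 0.006850

x=107.287613 y=0.006850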